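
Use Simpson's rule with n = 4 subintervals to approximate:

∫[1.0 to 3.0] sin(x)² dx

f(x) = sin(x)²
a = 1.0, b = 3.0, n = 4
h = (b - a)/n = 0.500000

Simpson's rule: (h/3)[f(x₀) + 4f(x₁) + 2f(x₂) + ... + f(xₙ)]

x_0 = 1.0000, f(x_0) = 0.708073, coefficient = 1
x_1 = 1.5000, f(x_1) = 0.994996, coefficient = 4
x_2 = 2.0000, f(x_2) = 0.826822, coefficient = 2
x_3 = 2.5000, f(x_3) = 0.358169, coefficient = 4
x_4 = 3.0000, f(x_4) = 0.019915, coefficient = 1

I ≈ (0.500000/3) × 7.794293 = 1.299049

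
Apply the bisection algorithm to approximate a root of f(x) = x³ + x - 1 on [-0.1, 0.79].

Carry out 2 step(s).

f(x) = x³ + x - 1
Initial interval: [-0.1, 0.79]

Iteration 1:
  c_1 = (-0.100000 + 0.790000)/2 = 0.345000
  f(c_1) = f(0.345000) = -0.613936
  f(a) × f(c) ≥ 0, new interval: [0.345000, 0.790000]
Iteration 2:
  c_2 = (0.345000 + 0.790000)/2 = 0.567500
  f(c_2) = f(0.567500) = -0.249733
  f(a) × f(c) ≥ 0, new interval: [0.567500, 0.790000]

After 2 iteration(s), the approximation is c_2 = 0.567500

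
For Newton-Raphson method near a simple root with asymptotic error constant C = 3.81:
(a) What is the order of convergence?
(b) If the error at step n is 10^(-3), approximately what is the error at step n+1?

(a) Newton-Raphson has quadratic (order 2) convergence near simple roots.
    This means |e_{n+1}| ≈ C|e_n|².

(b) With |e_n| = 10^(-3) and C = 3.81:
    |e_{n+1}| ≈ 3.81 × (10^(-3))² = 3.81 × 10^(-6)

(a) 2 (quadratic); (b) |e_{n+1}| ≈ 3.810e-06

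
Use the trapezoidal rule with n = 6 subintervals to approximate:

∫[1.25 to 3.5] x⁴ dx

f(x) = x⁴
a = 1.25, b = 3.5, n = 6
h = (b - a)/n = 0.375000

Trapezoidal rule: (h/2)[f(x₀) + 2f(x₁) + 2f(x₂) + ... + f(xₙ)]

x_0 = 1.2500, f(x_0) = 2.441406, coefficient = 1
x_1 = 1.6250, f(x_1) = 6.972900, coefficient = 2
x_2 = 2.0000, f(x_2) = 16.000000, coefficient = 2
x_3 = 2.3750, f(x_3) = 31.816650, coefficient = 2
x_4 = 2.7500, f(x_4) = 57.191406, coefficient = 2
x_5 = 3.1250, f(x_5) = 95.367432, coefficient = 2
x_6 = 3.5000, f(x_6) = 150.062500, coefficient = 1

I ≈ (0.375000/2) × 567.200684 = 106.350128
Exact value: 104.433398
Error: 1.916730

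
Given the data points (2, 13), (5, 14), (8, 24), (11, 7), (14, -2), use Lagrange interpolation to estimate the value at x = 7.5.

Lagrange interpolation formula:
P(x) = Σ yᵢ × Lᵢ(x)
where Lᵢ(x) = Π_{j≠i} (x - xⱼ)/(xᵢ - xⱼ)

L_0(7.5) = (7.5 - 5)/(2 - 5) × (7.5 - 8)/(2 - 8) × (7.5 - 11)/(2 - 11) × (7.5 - 14)/(2 - 14) = -0.014628
L_1(7.5) = (7.5 - 2)/(5 - 2) × (7.5 - 8)/(5 - 8) × (7.5 - 11)/(5 - 11) × (7.5 - 14)/(5 - 14) = 0.128729
L_2(7.5) = (7.5 - 2)/(8 - 2) × (7.5 - 5)/(8 - 5) × (7.5 - 11)/(8 - 11) × (7.5 - 14)/(8 - 14) = 0.965471
L_3(7.5) = (7.5 - 2)/(11 - 2) × (7.5 - 5)/(11 - 5) × (7.5 - 8)/(11 - 8) × (7.5 - 14)/(11 - 14) = -0.091950
L_4(7.5) = (7.5 - 2)/(14 - 2) × (7.5 - 5)/(14 - 5) × (7.5 - 8)/(14 - 8) × (7.5 - 11)/(14 - 11) = 0.012378

P(7.5) = 13×L_0(7.5) + 14×L_1(7.5) + 24×L_2(7.5) + 7×L_3(7.5) + (-2)×L_4(7.5)
P(7.5) = 24.114937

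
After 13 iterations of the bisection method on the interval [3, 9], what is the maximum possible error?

Bisection error bound: |error| ≤ (b-a)/2^n
|error| ≤ (9 - 3)/2^13 = 6/2^13
|error| ≤ 0.0007324219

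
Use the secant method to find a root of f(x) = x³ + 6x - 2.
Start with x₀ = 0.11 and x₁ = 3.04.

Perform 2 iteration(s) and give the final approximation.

f(x) = x³ + 6x - 2
x₀ = 0.11, x₁ = 3.04

Secant formula: x_{n+1} = x_n - f(x_n)(x_n - x_{n-1})/(f(x_n) - f(x_{n-1}))

Iteration 1:
  f(0.110000) = -1.338669
  f(3.040000) = 44.334464
  x_2 = 3.040000 - 44.334464×(3.040000 - 0.110000)/(44.334464 - (-1.338669))
       = 0.195878
Iteration 2:
  f(3.040000) = 44.334464
  f(0.195878) = -0.817219
  x_3 = 0.195878 - (-0.817219)×(0.195878 - 3.040000)/(-0.817219 - 44.334464)
       = 0.247355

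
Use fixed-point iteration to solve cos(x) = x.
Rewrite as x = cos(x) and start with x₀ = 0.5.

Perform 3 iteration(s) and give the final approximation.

Equation: cos(x) = x
Fixed-point form: x = cos(x)
x₀ = 0.5

x_1 = g(0.500000) = 0.877583
x_2 = g(0.877583) = 0.639012
x_3 = g(0.639012) = 0.802685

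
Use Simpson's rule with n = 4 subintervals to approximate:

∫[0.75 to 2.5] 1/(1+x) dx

f(x) = 1/(1+x)
a = 0.75, b = 2.5, n = 4
h = (b - a)/n = 0.437500

Simpson's rule: (h/3)[f(x₀) + 4f(x₁) + 2f(x₂) + ... + f(xₙ)]

x_0 = 0.7500, f(x_0) = 0.571429, coefficient = 1
x_1 = 1.1875, f(x_1) = 0.457143, coefficient = 4
x_2 = 1.6250, f(x_2) = 0.380952, coefficient = 2
x_3 = 2.0625, f(x_3) = 0.326531, coefficient = 4
x_4 = 2.5000, f(x_4) = 0.285714, coefficient = 1

I ≈ (0.437500/3) × 4.753741 = 0.693254
Exact value: 0.693147
Error: 0.000107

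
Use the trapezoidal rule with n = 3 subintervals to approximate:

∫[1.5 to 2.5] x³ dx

f(x) = x³
a = 1.5, b = 2.5, n = 3
h = (b - a)/n = 0.333333

Trapezoidal rule: (h/2)[f(x₀) + 2f(x₁) + 2f(x₂) + ... + f(xₙ)]

x_0 = 1.5000, f(x_0) = 3.375000, coefficient = 1
x_1 = 1.8333, f(x_1) = 6.162037, coefficient = 2
x_2 = 2.1667, f(x_2) = 10.171296, coefficient = 2
x_3 = 2.5000, f(x_3) = 15.625000, coefficient = 1

I ≈ (0.333333/2) × 51.666667 = 8.611111
Exact value: 8.500000
Error: 0.111111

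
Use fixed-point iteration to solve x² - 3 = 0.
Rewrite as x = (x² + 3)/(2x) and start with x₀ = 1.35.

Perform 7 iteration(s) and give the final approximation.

Equation: x² - 3 = 0
Fixed-point form: x = (x² + 3)/(2x)
x₀ = 1.35

x_1 = g(1.350000) = 1.786111
x_2 = g(1.786111) = 1.732869
x_3 = g(1.732869) = 1.732051
x_4 = g(1.732051) = 1.732051
x_5 = g(1.732051) = 1.732051
x_6 = g(1.732051) = 1.732051
x_7 = g(1.732051) = 1.732051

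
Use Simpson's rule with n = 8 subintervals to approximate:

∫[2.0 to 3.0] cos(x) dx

f(x) = cos(x)
a = 2.0, b = 3.0, n = 8
h = (b - a)/n = 0.125000

Simpson's rule: (h/3)[f(x₀) + 4f(x₁) + 2f(x₂) + ... + f(xₙ)]

x_0 = 2.0000, f(x_0) = -0.416147, coefficient = 1
x_1 = 2.1250, f(x_1) = -0.526266, coefficient = 4
x_2 = 2.2500, f(x_2) = -0.628174, coefficient = 2
x_3 = 2.3750, f(x_3) = -0.720278, coefficient = 4
x_4 = 2.5000, f(x_4) = -0.801144, coefficient = 2
x_5 = 2.6250, f(x_5) = -0.869507, coefficient = 4
x_6 = 2.7500, f(x_6) = -0.924302, coefficient = 2
x_7 = 2.8750, f(x_7) = -0.964674, coefficient = 4
x_8 = 3.0000, f(x_8) = -0.989992, coefficient = 1

I ≈ (0.125000/3) × -18.436283 = -0.768178
Exact value: -0.768177
Error: 0.000001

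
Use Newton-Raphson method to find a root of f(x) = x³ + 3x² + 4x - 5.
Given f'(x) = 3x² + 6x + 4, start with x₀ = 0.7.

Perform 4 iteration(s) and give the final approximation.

f(x) = x³ + 3x² + 4x - 5
f'(x) = 3x² + 6x + 4
x₀ = 0.7

Newton-Raphson formula: x_{n+1} = x_n - f(x_n)/f'(x_n)

Iteration 1:
  f(0.700000) = -0.387000
  f'(0.700000) = 9.670000
  x_1 = 0.700000 - (-0.387000)/9.670000 = 0.740021
Iteration 2:
  f(0.740021) = 0.008233
  f'(0.740021) = 10.083016
  x_2 = 0.740021 - 0.008233/10.083016 = 0.739204
Iteration 3:
  f(0.739204) = 0.000003
  f'(0.739204) = 10.074494
  x_3 = 0.739204 - 0.000003/10.074494 = 0.739204
Iteration 4:
  f(0.739204) = 0.000000
  f'(0.739204) = 10.074490
  x_4 = 0.739204 - 0.000000/10.074490 = 0.739204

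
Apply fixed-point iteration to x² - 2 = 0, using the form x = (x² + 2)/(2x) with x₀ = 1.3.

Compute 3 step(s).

Equation: x² - 2 = 0
Fixed-point form: x = (x² + 2)/(2x)
x₀ = 1.3

x_1 = g(1.300000) = 1.419231
x_2 = g(1.419231) = 1.414222
x_3 = g(1.414222) = 1.414214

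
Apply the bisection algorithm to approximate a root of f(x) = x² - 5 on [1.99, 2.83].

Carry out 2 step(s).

f(x) = x² - 5
Initial interval: [1.99, 2.83]

Iteration 1:
  c_1 = (1.990000 + 2.830000)/2 = 2.410000
  f(c_1) = f(2.410000) = 0.808100
  f(a) × f(c) < 0, new interval: [1.990000, 2.410000]
Iteration 2:
  c_2 = (1.990000 + 2.410000)/2 = 2.200000
  f(c_2) = f(2.200000) = -0.160000
  f(a) × f(c) ≥ 0, new interval: [2.200000, 2.410000]

After 2 iteration(s), the approximation is c_2 = 2.200000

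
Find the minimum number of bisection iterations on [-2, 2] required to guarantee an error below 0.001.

We need (b-a)/2^n ≤ 0.001
(2 - (-2))/2^n ≤ 0.001
4/2^n ≤ 0.001
2^n ≥ 4000
n ≥ log₂(4000) = 11.97
n ≥ 12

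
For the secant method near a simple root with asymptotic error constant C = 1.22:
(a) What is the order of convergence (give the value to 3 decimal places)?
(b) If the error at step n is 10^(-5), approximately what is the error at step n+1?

(a) Secant method has superlinear convergence with order φ = (1+√5)/2 ≈ 1.618.
    This means |e_{n+1}| ≈ C|e_n|^1.618.

(b) With |e_n| = 10^(-5) and C = 1.22:
    |e_{n+1}| ≈ 1.22 × (10^(-5))^1.618 = 1.22 × 10^(-8.09)

(a) ≈ 1.618 (golden ratio); (b) |e_{n+1}| ≈ 9.913e-09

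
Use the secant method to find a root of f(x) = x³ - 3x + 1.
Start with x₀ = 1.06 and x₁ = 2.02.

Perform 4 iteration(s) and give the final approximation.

f(x) = x³ - 3x + 1
x₀ = 1.06, x₁ = 2.02

Secant formula: x_{n+1} = x_n - f(x_n)(x_n - x_{n-1})/(f(x_n) - f(x_{n-1}))

Iteration 1:
  f(1.060000) = -0.988984
  f(2.020000) = 3.182408
  x_2 = 2.020000 - 3.182408×(2.020000 - 1.060000)/(3.182408 - (-0.988984))
       = 1.287604
Iteration 2:
  f(2.020000) = 3.182408
  f(1.287604) = -0.728063
  x_3 = 1.287604 - (-0.728063)×(1.287604 - 2.020000)/(-0.728063 - 3.182408)
       = 1.423963
Iteration 3:
  f(1.287604) = -0.728063
  f(1.423963) = -0.384560
  x_4 = 1.423963 - (-0.384560)×(1.423963 - 1.287604)/(-0.384560 - (-0.728063))
       = 1.576621
Iteration 4:
  f(1.423963) = -0.384560
  f(1.576621) = 0.189198
  x_5 = 1.576621 - 0.189198×(1.576621 - 1.423963)/(0.189198 - (-0.384560))
       = 1.526282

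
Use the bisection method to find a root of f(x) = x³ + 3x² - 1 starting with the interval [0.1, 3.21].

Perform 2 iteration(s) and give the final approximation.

f(x) = x³ + 3x² - 1
Initial interval: [0.1, 3.21]

Iteration 1:
  c_1 = (0.100000 + 3.210000)/2 = 1.655000
  f(c_1) = f(1.655000) = 11.750161
  f(a) × f(c) < 0, new interval: [0.100000, 1.655000]
Iteration 2:
  c_2 = (0.100000 + 1.655000)/2 = 0.877500
  f(c_2) = f(0.877500) = 1.985699
  f(a) × f(c) < 0, new interval: [0.100000, 0.877500]

After 2 iteration(s), the approximation is c_2 = 0.877500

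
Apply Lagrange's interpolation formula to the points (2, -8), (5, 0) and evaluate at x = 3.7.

Lagrange interpolation formula:
P(x) = Σ yᵢ × Lᵢ(x)
where Lᵢ(x) = Π_{j≠i} (x - xⱼ)/(xᵢ - xⱼ)

L_0(3.7) = (3.7 - 5)/(2 - 5) = 0.433333
L_1(3.7) = (3.7 - 2)/(5 - 2) = 0.566667

P(3.7) = (-8)×L_0(3.7) + 0×L_1(3.7)
P(3.7) = -3.466667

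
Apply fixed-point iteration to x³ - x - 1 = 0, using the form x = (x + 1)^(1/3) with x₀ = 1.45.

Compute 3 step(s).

Equation: x³ - x - 1 = 0
Fixed-point form: x = (x + 1)^(1/3)
x₀ = 1.45

x_1 = g(1.450000) = 1.348100
x_2 = g(1.348100) = 1.329144
x_3 = g(1.329144) = 1.325558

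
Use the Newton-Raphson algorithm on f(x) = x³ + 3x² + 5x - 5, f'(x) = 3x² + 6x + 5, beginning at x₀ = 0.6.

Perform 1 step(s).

f(x) = x³ + 3x² + 5x - 5
f'(x) = 3x² + 6x + 5
x₀ = 0.6

Newton-Raphson formula: x_{n+1} = x_n - f(x_n)/f'(x_n)

Iteration 1:
  f(0.600000) = -0.704000
  f'(0.600000) = 9.680000
  x_1 = 0.600000 - (-0.704000)/9.680000 = 0.672727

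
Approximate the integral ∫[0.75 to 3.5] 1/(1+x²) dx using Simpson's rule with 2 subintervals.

f(x) = 1/(1+x²)
a = 0.75, b = 3.5, n = 2
h = (b - a)/n = 1.375000

Simpson's rule: (h/3)[f(x₀) + 4f(x₁) + 2f(x₂) + ... + f(xₙ)]

x_0 = 0.7500, f(x_0) = 0.640000, coefficient = 1
x_1 = 2.1250, f(x_1) = 0.181303, coefficient = 4
x_2 = 3.5000, f(x_2) = 0.075472, coefficient = 1

I ≈ (1.375000/3) × 1.440684 = 0.660314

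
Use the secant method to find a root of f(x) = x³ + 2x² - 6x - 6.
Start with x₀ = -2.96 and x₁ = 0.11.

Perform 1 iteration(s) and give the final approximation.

f(x) = x³ + 2x² - 6x - 6
x₀ = -2.96, x₁ = 0.11

Secant formula: x_{n+1} = x_n - f(x_n)(x_n - x_{n-1})/(f(x_n) - f(x_{n-1}))

Iteration 1:
  f(-2.960000) = 3.348864
  f(0.110000) = -6.634469
  x_2 = 0.110000 - (-6.634469)×(0.110000 - (-2.960000))/(-6.634469 - 3.348864)
       = -1.930182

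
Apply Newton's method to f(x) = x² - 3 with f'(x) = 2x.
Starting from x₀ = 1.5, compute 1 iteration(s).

f(x) = x² - 3
f'(x) = 2x
x₀ = 1.5

Newton-Raphson formula: x_{n+1} = x_n - f(x_n)/f'(x_n)

Iteration 1:
  f(1.500000) = -0.750000
  f'(1.500000) = 3.000000
  x_1 = 1.500000 - (-0.750000)/3.000000 = 1.750000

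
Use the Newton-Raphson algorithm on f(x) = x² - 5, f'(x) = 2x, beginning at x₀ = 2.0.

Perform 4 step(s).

f(x) = x² - 5
f'(x) = 2x
x₀ = 2.0

Newton-Raphson formula: x_{n+1} = x_n - f(x_n)/f'(x_n)

Iteration 1:
  f(2.000000) = -1.000000
  f'(2.000000) = 4.000000
  x_1 = 2.000000 - (-1.000000)/4.000000 = 2.250000
Iteration 2:
  f(2.250000) = 0.062500
  f'(2.250000) = 4.500000
  x_2 = 2.250000 - 0.062500/4.500000 = 2.236111
Iteration 3:
  f(2.236111) = 0.000193
  f'(2.236111) = 4.472222
  x_3 = 2.236111 - 0.000193/4.472222 = 2.236068
Iteration 4:
  f(2.236068) = 0.000000
  f'(2.236068) = 4.472136
  x_4 = 2.236068 - 0.000000/4.472136 = 2.236068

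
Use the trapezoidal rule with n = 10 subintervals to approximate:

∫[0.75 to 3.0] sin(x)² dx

f(x) = sin(x)²
a = 0.75, b = 3.0, n = 10
h = (b - a)/n = 0.225000

Trapezoidal rule: (h/2)[f(x₀) + 2f(x₁) + 2f(x₂) + ... + f(xₙ)]

x_0 = 0.7500, f(x_0) = 0.464631, coefficient = 1
x_1 = 0.9750, f(x_1) = 0.685090, coefficient = 2
x_2 = 1.2000, f(x_2) = 0.868697, coefficient = 2
x_3 = 1.4250, f(x_3) = 0.978894, coefficient = 2
x_4 = 1.6500, f(x_4) = 0.993740, coefficient = 2
x_5 = 1.8750, f(x_5) = 0.910280, coefficient = 2
x_6 = 2.1000, f(x_6) = 0.745130, coefficient = 2
x_7 = 2.3250, f(x_7) = 0.531174, coefficient = 2
x_8 = 2.5500, f(x_8) = 0.311011, coefficient = 2
x_9 = 2.7750, f(x_9) = 0.128477, coefficient = 2
x_10 = 3.0000, f(x_10) = 0.019915, coefficient = 1

I ≈ (0.225000/2) × 12.789532 = 1.438822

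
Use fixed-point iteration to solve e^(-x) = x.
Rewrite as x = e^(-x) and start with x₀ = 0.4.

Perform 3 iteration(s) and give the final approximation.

Equation: e^(-x) = x
Fixed-point form: x = e^(-x)
x₀ = 0.4

x_1 = g(0.400000) = 0.670320
x_2 = g(0.670320) = 0.511545
x_3 = g(0.511545) = 0.599569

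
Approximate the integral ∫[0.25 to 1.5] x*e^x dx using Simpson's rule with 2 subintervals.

f(x) = x*e^x
a = 0.25, b = 1.5, n = 2
h = (b - a)/n = 0.625000

Simpson's rule: (h/3)[f(x₀) + 4f(x₁) + 2f(x₂) + ... + f(xₙ)]

x_0 = 0.2500, f(x_0) = 0.321006, coefficient = 1
x_1 = 0.8750, f(x_1) = 2.099016, coefficient = 4
x_2 = 1.5000, f(x_2) = 6.722534, coefficient = 1

I ≈ (0.625000/3) × 15.439603 = 3.216584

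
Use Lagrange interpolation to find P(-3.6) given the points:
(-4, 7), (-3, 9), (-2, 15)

Lagrange interpolation formula:
P(x) = Σ yᵢ × Lᵢ(x)
where Lᵢ(x) = Π_{j≠i} (x - xⱼ)/(xᵢ - xⱼ)

L_0(-3.6) = (-3.6 - (-3))/(-4 - (-3)) × (-3.6 - (-2))/(-4 - (-2)) = 0.480000
L_1(-3.6) = (-3.6 - (-4))/(-3 - (-4)) × (-3.6 - (-2))/(-3 - (-2)) = 0.640000
L_2(-3.6) = (-3.6 - (-4))/(-2 - (-4)) × (-3.6 - (-3))/(-2 - (-3)) = -0.120000

P(-3.6) = 7×L_0(-3.6) + 9×L_1(-3.6) + 15×L_2(-3.6)
P(-3.6) = 7.320000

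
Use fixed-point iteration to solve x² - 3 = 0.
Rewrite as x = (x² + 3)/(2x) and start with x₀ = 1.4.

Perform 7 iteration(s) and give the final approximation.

Equation: x² - 3 = 0
Fixed-point form: x = (x² + 3)/(2x)
x₀ = 1.4

x_1 = g(1.400000) = 1.771429
x_2 = g(1.771429) = 1.732488
x_3 = g(1.732488) = 1.732051
x_4 = g(1.732051) = 1.732051
x_5 = g(1.732051) = 1.732051
x_6 = g(1.732051) = 1.732051
x_7 = g(1.732051) = 1.732051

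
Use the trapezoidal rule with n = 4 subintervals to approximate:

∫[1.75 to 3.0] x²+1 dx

f(x) = x²+1
a = 1.75, b = 3.0, n = 4
h = (b - a)/n = 0.312500

Trapezoidal rule: (h/2)[f(x₀) + 2f(x₁) + 2f(x₂) + ... + f(xₙ)]

x_0 = 1.7500, f(x_0) = 4.062500, coefficient = 1
x_1 = 2.0625, f(x_1) = 5.253906, coefficient = 2
x_2 = 2.3750, f(x_2) = 6.640625, coefficient = 2
x_3 = 2.6875, f(x_3) = 8.222656, coefficient = 2
x_4 = 3.0000, f(x_4) = 10.000000, coefficient = 1

I ≈ (0.312500/2) × 54.296875 = 8.483887
Exact value: 8.463542
Error: 0.020345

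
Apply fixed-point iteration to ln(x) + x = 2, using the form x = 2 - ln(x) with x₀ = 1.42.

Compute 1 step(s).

Equation: ln(x) + x = 2
Fixed-point form: x = 2 - ln(x)
x₀ = 1.42

x_1 = g(1.420000) = 1.649343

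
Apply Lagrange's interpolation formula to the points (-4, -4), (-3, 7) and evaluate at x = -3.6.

Lagrange interpolation formula:
P(x) = Σ yᵢ × Lᵢ(x)
where Lᵢ(x) = Π_{j≠i} (x - xⱼ)/(xᵢ - xⱼ)

L_0(-3.6) = (-3.6 - (-3))/(-4 - (-3)) = 0.600000
L_1(-3.6) = (-3.6 - (-4))/(-3 - (-4)) = 0.400000

P(-3.6) = (-4)×L_0(-3.6) + 7×L_1(-3.6)
P(-3.6) = 0.400000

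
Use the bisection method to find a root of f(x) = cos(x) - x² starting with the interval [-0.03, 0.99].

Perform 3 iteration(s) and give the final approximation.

f(x) = cos(x) - x²
Initial interval: [-0.03, 0.99]

Iteration 1:
  c_1 = (-0.030000 + 0.990000)/2 = 0.480000
  f(c_1) = f(0.480000) = 0.656595
  f(a) × f(c) ≥ 0, new interval: [0.480000, 0.990000]
Iteration 2:
  c_2 = (0.480000 + 0.990000)/2 = 0.735000
  f(c_2) = f(0.735000) = 0.201606
  f(a) × f(c) ≥ 0, new interval: [0.735000, 0.990000]
Iteration 3:
  c_3 = (0.735000 + 0.990000)/2 = 0.862500
  f(c_3) = f(0.862500) = -0.093365
  f(a) × f(c) < 0, new interval: [0.735000, 0.862500]

After 3 iteration(s), the approximation is c_3 = 0.862500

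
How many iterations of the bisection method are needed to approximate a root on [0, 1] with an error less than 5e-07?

We need (b-a)/2^n ≤ 5e-07
(1 - 0)/2^n ≤ 5e-07
1/2^n ≤ 5e-07
2^n ≥ 2000000
n ≥ log₂(2000000) = 20.93
n ≥ 21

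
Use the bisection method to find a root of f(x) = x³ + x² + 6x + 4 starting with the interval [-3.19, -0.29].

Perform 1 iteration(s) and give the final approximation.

f(x) = x³ + x² + 6x + 4
Initial interval: [-3.19, -0.29]

Iteration 1:
  c_1 = (-3.190000 + (-0.290000))/2 = -1.740000
  f(c_1) = f(-1.740000) = -8.680424
  f(a) × f(c) ≥ 0, new interval: [-1.740000, -0.290000]

After 1 iteration(s), the approximation is c_1 = -1.740000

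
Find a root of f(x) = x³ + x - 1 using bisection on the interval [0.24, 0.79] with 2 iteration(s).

f(x) = x³ + x - 1
Initial interval: [0.24, 0.79]

Iteration 1:
  c_1 = (0.240000 + 0.790000)/2 = 0.515000
  f(c_1) = f(0.515000) = -0.348409
  f(a) × f(c) ≥ 0, new interval: [0.515000, 0.790000]
Iteration 2:
  c_2 = (0.515000 + 0.790000)/2 = 0.652500
  f(c_2) = f(0.652500) = -0.069694
  f(a) × f(c) ≥ 0, new interval: [0.652500, 0.790000]

After 2 iteration(s), the approximation is c_2 = 0.652500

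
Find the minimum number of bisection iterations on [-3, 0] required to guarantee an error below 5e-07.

We need (b-a)/2^n ≤ 5e-07
(0 - (-3))/2^n ≤ 5e-07
3/2^n ≤ 5e-07
2^n ≥ 6000000
n ≥ log₂(6000000) = 22.52
n ≥ 23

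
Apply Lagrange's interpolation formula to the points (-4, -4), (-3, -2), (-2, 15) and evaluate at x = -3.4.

Lagrange interpolation formula:
P(x) = Σ yᵢ × Lᵢ(x)
where Lᵢ(x) = Π_{j≠i} (x - xⱼ)/(xᵢ - xⱼ)

L_0(-3.4) = (-3.4 - (-3))/(-4 - (-3)) × (-3.4 - (-2))/(-4 - (-2)) = 0.280000
L_1(-3.4) = (-3.4 - (-4))/(-3 - (-4)) × (-3.4 - (-2))/(-3 - (-2)) = 0.840000
L_2(-3.4) = (-3.4 - (-4))/(-2 - (-4)) × (-3.4 - (-3))/(-2 - (-3)) = -0.120000

P(-3.4) = (-4)×L_0(-3.4) + (-2)×L_1(-3.4) + 15×L_2(-3.4)
P(-3.4) = -4.600000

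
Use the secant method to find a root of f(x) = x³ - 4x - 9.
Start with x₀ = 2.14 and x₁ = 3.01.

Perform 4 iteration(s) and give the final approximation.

f(x) = x³ - 4x - 9
x₀ = 2.14, x₁ = 3.01

Secant formula: x_{n+1} = x_n - f(x_n)(x_n - x_{n-1})/(f(x_n) - f(x_{n-1}))

Iteration 1:
  f(2.140000) = -7.759656
  f(3.010000) = 6.230901
  x_2 = 3.010000 - 6.230901×(3.010000 - 2.140000)/(6.230901 - (-7.759656))
       = 2.622533
Iteration 2:
  f(3.010000) = 6.230901
  f(2.622533) = -1.453197
  x_3 = 2.622533 - (-1.453197)×(2.622533 - 3.010000)/(-1.453197 - 6.230901)
       = 2.695809
Iteration 3:
  f(2.622533) = -1.453197
  f(2.695809) = -0.191742
  x_4 = 2.695809 - (-0.191742)×(2.695809 - 2.622533)/(-0.191742 - (-1.453197))
       = 2.706948
Iteration 4:
  f(2.695809) = -0.191742
  f(2.706948) = 0.007546
  x_5 = 2.706948 - 0.007546×(2.706948 - 2.695809)/(0.007546 - (-0.191742))
       = 2.706526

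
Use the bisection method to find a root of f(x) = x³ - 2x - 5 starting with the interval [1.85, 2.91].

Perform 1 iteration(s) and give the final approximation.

f(x) = x³ - 2x - 5
Initial interval: [1.85, 2.91]

Iteration 1:
  c_1 = (1.850000 + 2.910000)/2 = 2.380000
  f(c_1) = f(2.380000) = 3.721272
  f(a) × f(c) < 0, new interval: [1.850000, 2.380000]

After 1 iteration(s), the approximation is c_1 = 2.380000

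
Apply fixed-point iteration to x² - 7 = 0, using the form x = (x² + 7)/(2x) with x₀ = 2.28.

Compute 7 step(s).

Equation: x² - 7 = 0
Fixed-point form: x = (x² + 7)/(2x)
x₀ = 2.28

x_1 = g(2.280000) = 2.675088
x_2 = g(2.675088) = 2.645912
x_3 = g(2.645912) = 2.645751
x_4 = g(2.645751) = 2.645751
x_5 = g(2.645751) = 2.645751
x_6 = g(2.645751) = 2.645751
x_7 = g(2.645751) = 2.645751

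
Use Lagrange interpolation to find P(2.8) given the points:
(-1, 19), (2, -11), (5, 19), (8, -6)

Lagrange interpolation formula:
P(x) = Σ yᵢ × Lᵢ(x)
where Lᵢ(x) = Π_{j≠i} (x - xⱼ)/(xᵢ - xⱼ)

L_0(2.8) = (2.8 - 2)/(-1 - 2) × (2.8 - 5)/(-1 - 5) × (2.8 - 8)/(-1 - 8) = -0.056494
L_1(2.8) = (2.8 - (-1))/(2 - (-1)) × (2.8 - 5)/(2 - 5) × (2.8 - 8)/(2 - 8) = 0.805037
L_2(2.8) = (2.8 - (-1))/(5 - (-1)) × (2.8 - 2)/(5 - 2) × (2.8 - 8)/(5 - 8) = 0.292741
L_3(2.8) = (2.8 - (-1))/(8 - (-1)) × (2.8 - 2)/(8 - 2) × (2.8 - 5)/(8 - 5) = -0.041284

P(2.8) = 19×L_0(2.8) + (-11)×L_1(2.8) + 19×L_2(2.8) + (-6)×L_3(2.8)
P(2.8) = -4.119012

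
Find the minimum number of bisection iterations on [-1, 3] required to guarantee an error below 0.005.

We need (b-a)/2^n ≤ 0.005
(3 - (-1))/2^n ≤ 0.005
4/2^n ≤ 0.005
2^n ≥ 800
n ≥ log₂(800) = 9.64
n ≥ 10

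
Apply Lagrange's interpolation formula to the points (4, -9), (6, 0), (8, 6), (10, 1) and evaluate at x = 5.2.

Lagrange interpolation formula:
P(x) = Σ yᵢ × Lᵢ(x)
where Lᵢ(x) = Π_{j≠i} (x - xⱼ)/(xᵢ - xⱼ)

L_0(5.2) = (5.2 - 6)/(4 - 6) × (5.2 - 8)/(4 - 8) × (5.2 - 10)/(4 - 10) = 0.224000
L_1(5.2) = (5.2 - 4)/(6 - 4) × (5.2 - 8)/(6 - 8) × (5.2 - 10)/(6 - 10) = 1.008000
L_2(5.2) = (5.2 - 4)/(8 - 4) × (5.2 - 6)/(8 - 6) × (5.2 - 10)/(8 - 10) = -0.288000
L_3(5.2) = (5.2 - 4)/(10 - 4) × (5.2 - 6)/(10 - 6) × (5.2 - 8)/(10 - 8) = 0.056000

P(5.2) = (-9)×L_0(5.2) + 0×L_1(5.2) + 6×L_2(5.2) + 1×L_3(5.2)
P(5.2) = -3.688000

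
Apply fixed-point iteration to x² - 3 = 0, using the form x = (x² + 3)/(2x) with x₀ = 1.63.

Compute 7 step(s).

Equation: x² - 3 = 0
Fixed-point form: x = (x² + 3)/(2x)
x₀ = 1.63

x_1 = g(1.630000) = 1.735245
x_2 = g(1.735245) = 1.732054
x_3 = g(1.732054) = 1.732051
x_4 = g(1.732051) = 1.732051
x_5 = g(1.732051) = 1.732051
x_6 = g(1.732051) = 1.732051
x_7 = g(1.732051) = 1.732051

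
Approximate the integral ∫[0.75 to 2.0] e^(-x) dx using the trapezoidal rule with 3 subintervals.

f(x) = e^(-x)
a = 0.75, b = 2.0, n = 3
h = (b - a)/n = 0.416667

Trapezoidal rule: (h/2)[f(x₀) + 2f(x₁) + 2f(x₂) + ... + f(xₙ)]

x_0 = 0.7500, f(x_0) = 0.472367, coefficient = 1
x_1 = 1.1667, f(x_1) = 0.311403, coefficient = 2
x_2 = 1.5833, f(x_2) = 0.205290, coefficient = 2
x_3 = 2.0000, f(x_3) = 0.135335, coefficient = 1

I ≈ (0.416667/2) × 1.641088 = 0.341893
Exact value: 0.337031
Error: 0.004862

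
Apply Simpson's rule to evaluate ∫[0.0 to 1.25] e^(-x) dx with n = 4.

f(x) = e^(-x)
a = 0.0, b = 1.25, n = 4
h = (b - a)/n = 0.312500

Simpson's rule: (h/3)[f(x₀) + 4f(x₁) + 2f(x₂) + ... + f(xₙ)]

x_0 = 0.0000, f(x_0) = 1.000000, coefficient = 1
x_1 = 0.3125, f(x_1) = 0.731616, coefficient = 4
x_2 = 0.6250, f(x_2) = 0.535261, coefficient = 2
x_3 = 0.9375, f(x_3) = 0.391606, coefficient = 4
x_4 = 1.2500, f(x_4) = 0.286505, coefficient = 1

I ≈ (0.312500/3) × 6.849913 = 0.713533
Exact value: 0.713495
Error: 0.000037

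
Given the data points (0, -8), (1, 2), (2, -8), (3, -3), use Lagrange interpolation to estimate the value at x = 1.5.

Lagrange interpolation formula:
P(x) = Σ yᵢ × Lᵢ(x)
where Lᵢ(x) = Π_{j≠i} (x - xⱼ)/(xᵢ - xⱼ)

L_0(1.5) = (1.5 - 1)/(0 - 1) × (1.5 - 2)/(0 - 2) × (1.5 - 3)/(0 - 3) = -0.062500
L_1(1.5) = (1.5 - 0)/(1 - 0) × (1.5 - 2)/(1 - 2) × (1.5 - 3)/(1 - 3) = 0.562500
L_2(1.5) = (1.5 - 0)/(2 - 0) × (1.5 - 1)/(2 - 1) × (1.5 - 3)/(2 - 3) = 0.562500
L_3(1.5) = (1.5 - 0)/(3 - 0) × (1.5 - 1)/(3 - 1) × (1.5 - 2)/(3 - 2) = -0.062500

P(1.5) = (-8)×L_0(1.5) + 2×L_1(1.5) + (-8)×L_2(1.5) + (-3)×L_3(1.5)
P(1.5) = -2.687500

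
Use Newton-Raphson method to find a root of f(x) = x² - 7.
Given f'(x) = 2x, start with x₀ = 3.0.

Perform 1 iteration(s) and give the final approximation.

f(x) = x² - 7
f'(x) = 2x
x₀ = 3.0

Newton-Raphson formula: x_{n+1} = x_n - f(x_n)/f'(x_n)

Iteration 1:
  f(3.000000) = 2.000000
  f'(3.000000) = 6.000000
  x_1 = 3.000000 - 2.000000/6.000000 = 2.666667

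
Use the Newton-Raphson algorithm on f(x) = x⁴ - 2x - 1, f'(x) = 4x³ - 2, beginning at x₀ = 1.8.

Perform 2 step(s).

f(x) = x⁴ - 2x - 1
f'(x) = 4x³ - 2
x₀ = 1.8

Newton-Raphson formula: x_{n+1} = x_n - f(x_n)/f'(x_n)

Iteration 1:
  f(1.800000) = 5.897600
  f'(1.800000) = 21.328000
  x_1 = 1.800000 - 5.897600/21.328000 = 1.523481
Iteration 2:
  f(1.523481) = 1.340051
  f'(1.523481) = 12.143960
  x_2 = 1.523481 - 1.340051/12.143960 = 1.413134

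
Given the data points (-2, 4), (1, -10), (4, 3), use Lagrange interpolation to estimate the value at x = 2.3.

Lagrange interpolation formula:
P(x) = Σ yᵢ × Lᵢ(x)
where Lᵢ(x) = Π_{j≠i} (x - xⱼ)/(xᵢ - xⱼ)

L_0(2.3) = (2.3 - 1)/(-2 - 1) × (2.3 - 4)/(-2 - 4) = -0.122778
L_1(2.3) = (2.3 - (-2))/(1 - (-2)) × (2.3 - 4)/(1 - 4) = 0.812222
L_2(2.3) = (2.3 - (-2))/(4 - (-2)) × (2.3 - 1)/(4 - 1) = 0.310556

P(2.3) = 4×L_0(2.3) + (-10)×L_1(2.3) + 3×L_2(2.3)
P(2.3) = -7.681667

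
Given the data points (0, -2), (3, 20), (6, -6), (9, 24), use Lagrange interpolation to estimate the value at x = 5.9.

Lagrange interpolation formula:
P(x) = Σ yᵢ × Lᵢ(x)
where Lᵢ(x) = Π_{j≠i} (x - xⱼ)/(xᵢ - xⱼ)

L_0(5.9) = (5.9 - 3)/(0 - 3) × (5.9 - 6)/(0 - 6) × (5.9 - 9)/(0 - 9) = -0.005549
L_1(5.9) = (5.9 - 0)/(3 - 0) × (5.9 - 6)/(3 - 6) × (5.9 - 9)/(3 - 9) = 0.033870
L_2(5.9) = (5.9 - 0)/(6 - 0) × (5.9 - 3)/(6 - 3) × (5.9 - 9)/(6 - 9) = 0.982241
L_3(5.9) = (5.9 - 0)/(9 - 0) × (5.9 - 3)/(9 - 3) × (5.9 - 6)/(9 - 6) = -0.010562

P(5.9) = (-2)×L_0(5.9) + 20×L_1(5.9) + (-6)×L_2(5.9) + 24×L_3(5.9)
P(5.9) = -5.458420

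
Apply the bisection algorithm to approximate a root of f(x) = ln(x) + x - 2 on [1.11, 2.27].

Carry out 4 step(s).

f(x) = ln(x) + x - 2
Initial interval: [1.11, 2.27]

Iteration 1:
  c_1 = (1.110000 + 2.270000)/2 = 1.690000
  f(c_1) = f(1.690000) = 0.214729
  f(a) × f(c) < 0, new interval: [1.110000, 1.690000]
Iteration 2:
  c_2 = (1.110000 + 1.690000)/2 = 1.400000
  f(c_2) = f(1.400000) = -0.263528
  f(a) × f(c) ≥ 0, new interval: [1.400000, 1.690000]
Iteration 3:
  c_3 = (1.400000 + 1.690000)/2 = 1.545000
  f(c_3) = f(1.545000) = -0.019976
  f(a) × f(c) ≥ 0, new interval: [1.545000, 1.690000]
Iteration 4:
  c_4 = (1.545000 + 1.690000)/2 = 1.617500
  f(c_4) = f(1.617500) = 0.098382
  f(a) × f(c) < 0, new interval: [1.545000, 1.617500]

After 4 iteration(s), the approximation is c_4 = 1.617500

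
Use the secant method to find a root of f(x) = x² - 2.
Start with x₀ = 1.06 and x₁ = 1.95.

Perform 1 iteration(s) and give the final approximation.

f(x) = x² - 2
x₀ = 1.06, x₁ = 1.95

Secant formula: x_{n+1} = x_n - f(x_n)(x_n - x_{n-1})/(f(x_n) - f(x_{n-1}))

Iteration 1:
  f(1.060000) = -0.876400
  f(1.950000) = 1.802500
  x_2 = 1.950000 - 1.802500×(1.950000 - 1.060000)/(1.802500 - (-0.876400))
       = 1.351163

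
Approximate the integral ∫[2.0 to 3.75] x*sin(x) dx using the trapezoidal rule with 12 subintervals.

f(x) = x*sin(x)
a = 2.0, b = 3.75, n = 12
h = (b - a)/n = 0.145833

Trapezoidal rule: (h/2)[f(x₀) + 2f(x₁) + 2f(x₂) + ... + f(xₙ)]

x_0 = 2.0000, f(x_0) = 1.818595, coefficient = 1
x_1 = 2.1458, f(x_1) = 1.800724, coefficient = 2
x_2 = 2.2917, f(x_2) = 1.721572, coefficient = 2
x_3 = 2.4375, f(x_3) = 1.577897, coefficient = 2
x_4 = 2.5833, f(x_4) = 1.368419, coefficient = 2
x_5 = 2.7292, f(x_5) = 1.093940, coefficient = 2
x_6 = 2.8750, f(x_6) = 0.757407, coefficient = 2
x_7 = 3.0208, f(x_7) = 0.363908, coefficient = 2
x_8 = 3.1667, f(x_8) = -0.079393, coefficient = 2
x_9 = 3.3125, f(x_9) = -0.563379, coefficient = 2
x_10 = 3.4583, f(x_10) = -1.077171, coefficient = 2
x_11 = 3.6042, f(x_11) = -1.608370, coefficient = 2
x_12 = 3.7500, f(x_12) = -2.143355, coefficient = 1

I ≈ (0.145833/2) × 10.386350 = 0.757338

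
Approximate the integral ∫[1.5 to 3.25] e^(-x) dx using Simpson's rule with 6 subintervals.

f(x) = e^(-x)
a = 1.5, b = 3.25, n = 6
h = (b - a)/n = 0.291667

Simpson's rule: (h/3)[f(x₀) + 4f(x₁) + 2f(x₂) + ... + f(xₙ)]

x_0 = 1.5000, f(x_0) = 0.223130, coefficient = 1
x_1 = 1.7917, f(x_1) = 0.166682, coefficient = 4
x_2 = 2.0833, f(x_2) = 0.124514, coefficient = 2
x_3 = 2.3750, f(x_3) = 0.093014, coefficient = 4
x_4 = 2.6667, f(x_4) = 0.069483, coefficient = 2
x_5 = 2.9583, f(x_5) = 0.051905, coefficient = 4
x_6 = 3.2500, f(x_6) = 0.038774, coefficient = 1

I ≈ (0.291667/3) × 1.896308 = 0.184363
Exact value: 0.184356
Error: 0.000007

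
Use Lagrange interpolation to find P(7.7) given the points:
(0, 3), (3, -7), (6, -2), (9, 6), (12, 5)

Lagrange interpolation formula:
P(x) = Σ yᵢ × Lᵢ(x)
where Lᵢ(x) = Π_{j≠i} (x - xⱼ)/(xᵢ - xⱼ)

L_0(7.7) = (7.7 - 3)/(0 - 3) × (7.7 - 6)/(0 - 6) × (7.7 - 9)/(0 - 9) × (7.7 - 12)/(0 - 12) = 0.022975
L_1(7.7) = (7.7 - 0)/(3 - 0) × (7.7 - 6)/(3 - 6) × (7.7 - 9)/(3 - 9) × (7.7 - 12)/(3 - 12) = -0.150562
L_2(7.7) = (7.7 - 0)/(6 - 0) × (7.7 - 3)/(6 - 3) × (7.7 - 9)/(6 - 9) × (7.7 - 12)/(6 - 12) = 0.624389
L_3(7.7) = (7.7 - 0)/(9 - 0) × (7.7 - 3)/(9 - 3) × (7.7 - 6)/(9 - 6) × (7.7 - 12)/(9 - 12) = 0.544339
L_4(7.7) = (7.7 - 0)/(12 - 0) × (7.7 - 3)/(12 - 3) × (7.7 - 6)/(12 - 6) × (7.7 - 9)/(12 - 9) = -0.041142

P(7.7) = 3×L_0(7.7) + (-7)×L_1(7.7) + (-2)×L_2(7.7) + 6×L_3(7.7) + 5×L_4(7.7)
P(7.7) = 2.934407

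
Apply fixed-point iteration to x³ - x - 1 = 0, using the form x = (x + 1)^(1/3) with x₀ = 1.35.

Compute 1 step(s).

Equation: x³ - x - 1 = 0
Fixed-point form: x = (x + 1)^(1/3)
x₀ = 1.35

x_1 = g(1.350000) = 1.329503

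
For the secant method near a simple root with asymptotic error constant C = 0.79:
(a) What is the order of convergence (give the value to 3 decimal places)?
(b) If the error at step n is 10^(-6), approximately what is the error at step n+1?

(a) Secant method has superlinear convergence with order φ = (1+√5)/2 ≈ 1.618.
    This means |e_{n+1}| ≈ C|e_n|^1.618.

(b) With |e_n| = 10^(-6) and C = 0.79:
    |e_{n+1}| ≈ 0.79 × (10^(-6))^1.618 = 0.79 × 10^(-9.71)

(a) ≈ 1.618 (golden ratio); (b) |e_{n+1}| ≈ 1.547e-10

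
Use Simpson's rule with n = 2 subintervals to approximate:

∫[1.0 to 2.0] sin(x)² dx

f(x) = sin(x)²
a = 1.0, b = 2.0, n = 2
h = (b - a)/n = 0.500000

Simpson's rule: (h/3)[f(x₀) + 4f(x₁) + 2f(x₂) + ... + f(xₙ)]

x_0 = 1.0000, f(x_0) = 0.708073, coefficient = 1
x_1 = 1.5000, f(x_1) = 0.994996, coefficient = 4
x_2 = 2.0000, f(x_2) = 0.826822, coefficient = 1

I ≈ (0.500000/3) × 5.514880 = 0.919147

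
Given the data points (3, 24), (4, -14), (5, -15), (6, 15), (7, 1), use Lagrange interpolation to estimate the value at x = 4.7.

Lagrange interpolation formula:
P(x) = Σ yᵢ × Lᵢ(x)
where Lᵢ(x) = Π_{j≠i} (x - xⱼ)/(xᵢ - xⱼ)

L_0(4.7) = (4.7 - 4)/(3 - 4) × (4.7 - 5)/(3 - 5) × (4.7 - 6)/(3 - 6) × (4.7 - 7)/(3 - 7) = -0.026162
L_1(4.7) = (4.7 - 3)/(4 - 3) × (4.7 - 5)/(4 - 5) × (4.7 - 6)/(4 - 6) × (4.7 - 7)/(4 - 7) = 0.254150
L_2(4.7) = (4.7 - 3)/(5 - 3) × (4.7 - 4)/(5 - 4) × (4.7 - 6)/(5 - 6) × (4.7 - 7)/(5 - 7) = 0.889525
L_3(4.7) = (4.7 - 3)/(6 - 3) × (4.7 - 4)/(6 - 4) × (4.7 - 5)/(6 - 5) × (4.7 - 7)/(6 - 7) = -0.136850
L_4(4.7) = (4.7 - 3)/(7 - 3) × (4.7 - 4)/(7 - 4) × (4.7 - 5)/(7 - 5) × (4.7 - 6)/(7 - 6) = 0.019337

P(4.7) = 24×L_0(4.7) + (-14)×L_1(4.7) + (-15)×L_2(4.7) + 15×L_3(4.7) + 1×L_4(4.7)
P(4.7) = -19.562288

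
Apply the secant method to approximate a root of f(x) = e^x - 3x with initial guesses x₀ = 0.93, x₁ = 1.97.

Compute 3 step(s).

f(x) = e^x - 3x
x₀ = 0.93, x₁ = 1.97

Secant formula: x_{n+1} = x_n - f(x_n)(x_n - x_{n-1})/(f(x_n) - f(x_{n-1}))

Iteration 1:
  f(0.930000) = -0.255491
  f(1.970000) = 1.260676
  x_2 = 1.970000 - 1.260676×(1.970000 - 0.930000)/(1.260676 - (-0.255491))
       = 1.105251
Iteration 2:
  f(1.970000) = 1.260676
  f(1.105251) = -0.295771
  x_3 = 1.105251 - (-0.295771)×(1.105251 - 1.970000)/(-0.295771 - 1.260676)
       = 1.269579
Iteration 3:
  f(1.105251) = -0.295771
  f(1.269579) = -0.249383
  x_4 = 1.269579 - (-0.249383)×(1.269579 - 1.105251)/(-0.249383 - (-0.295771))
       = 2.153021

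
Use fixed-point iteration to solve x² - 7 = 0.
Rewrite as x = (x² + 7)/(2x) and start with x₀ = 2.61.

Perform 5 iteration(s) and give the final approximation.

Equation: x² - 7 = 0
Fixed-point form: x = (x² + 7)/(2x)
x₀ = 2.61

x_1 = g(2.610000) = 2.645996
x_2 = g(2.645996) = 2.645751
x_3 = g(2.645751) = 2.645751
x_4 = g(2.645751) = 2.645751
x_5 = g(2.645751) = 2.645751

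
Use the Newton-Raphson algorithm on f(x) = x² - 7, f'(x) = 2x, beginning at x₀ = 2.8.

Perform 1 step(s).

f(x) = x² - 7
f'(x) = 2x
x₀ = 2.8

Newton-Raphson formula: x_{n+1} = x_n - f(x_n)/f'(x_n)

Iteration 1:
  f(2.800000) = 0.840000
  f'(2.800000) = 5.600000
  x_1 = 2.800000 - 0.840000/5.600000 = 2.650000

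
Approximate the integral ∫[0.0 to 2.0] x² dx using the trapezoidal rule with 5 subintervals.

f(x) = x²
a = 0.0, b = 2.0, n = 5
h = (b - a)/n = 0.400000

Trapezoidal rule: (h/2)[f(x₀) + 2f(x₁) + 2f(x₂) + ... + f(xₙ)]

x_0 = 0.0000, f(x_0) = 0.000000, coefficient = 1
x_1 = 0.4000, f(x_1) = 0.160000, coefficient = 2
x_2 = 0.8000, f(x_2) = 0.640000, coefficient = 2
x_3 = 1.2000, f(x_3) = 1.440000, coefficient = 2
x_4 = 1.6000, f(x_4) = 2.560000, coefficient = 2
x_5 = 2.0000, f(x_5) = 4.000000, coefficient = 1

I ≈ (0.400000/2) × 13.600000 = 2.720000
Exact value: 2.666667
Error: 0.053333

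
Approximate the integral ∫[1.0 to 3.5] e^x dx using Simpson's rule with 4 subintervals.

f(x) = e^x
a = 1.0, b = 3.5, n = 4
h = (b - a)/n = 0.625000

Simpson's rule: (h/3)[f(x₀) + 4f(x₁) + 2f(x₂) + ... + f(xₙ)]

x_0 = 1.0000, f(x_0) = 2.718282, coefficient = 1
x_1 = 1.6250, f(x_1) = 5.078419, coefficient = 4
x_2 = 2.2500, f(x_2) = 9.487736, coefficient = 2
x_3 = 2.8750, f(x_3) = 17.725424, coefficient = 4
x_4 = 3.5000, f(x_4) = 33.115452, coefficient = 1

I ≈ (0.625000/3) × 146.024578 = 30.421787
Exact value: 30.397170
Error: 0.024617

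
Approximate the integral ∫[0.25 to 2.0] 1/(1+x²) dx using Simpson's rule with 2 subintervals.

f(x) = 1/(1+x²)
a = 0.25, b = 2.0, n = 2
h = (b - a)/n = 0.875000

Simpson's rule: (h/3)[f(x₀) + 4f(x₁) + 2f(x₂) + ... + f(xₙ)]

x_0 = 0.2500, f(x_0) = 0.941176, coefficient = 1
x_1 = 1.1250, f(x_1) = 0.441379, coefficient = 4
x_2 = 2.0000, f(x_2) = 0.200000, coefficient = 1

I ≈ (0.875000/3) × 2.906694 = 0.847786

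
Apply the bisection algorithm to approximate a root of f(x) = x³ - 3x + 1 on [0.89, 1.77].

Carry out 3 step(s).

f(x) = x³ - 3x + 1
Initial interval: [0.89, 1.77]

Iteration 1:
  c_1 = (0.890000 + 1.770000)/2 = 1.330000
  f(c_1) = f(1.330000) = -0.637363
  f(a) × f(c) ≥ 0, new interval: [1.330000, 1.770000]
Iteration 2:
  c_2 = (1.330000 + 1.770000)/2 = 1.550000
  f(c_2) = f(1.550000) = 0.073875
  f(a) × f(c) < 0, new interval: [1.330000, 1.550000]
Iteration 3:
  c_3 = (1.330000 + 1.550000)/2 = 1.440000
  f(c_3) = f(1.440000) = -0.334016
  f(a) × f(c) ≥ 0, new interval: [1.440000, 1.550000]

After 3 iteration(s), the approximation is c_3 = 1.440000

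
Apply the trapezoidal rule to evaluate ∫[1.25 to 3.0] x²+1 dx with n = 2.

f(x) = x²+1
a = 1.25, b = 3.0, n = 2
h = (b - a)/n = 0.875000

Trapezoidal rule: (h/2)[f(x₀) + 2f(x₁) + 2f(x₂) + ... + f(xₙ)]

x_0 = 1.2500, f(x_0) = 2.562500, coefficient = 1
x_1 = 2.1250, f(x_1) = 5.515625, coefficient = 2
x_2 = 3.0000, f(x_2) = 10.000000, coefficient = 1

I ≈ (0.875000/2) × 23.593750 = 10.322266
Exact value: 10.098958
Error: 0.223307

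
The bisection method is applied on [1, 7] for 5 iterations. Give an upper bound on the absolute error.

Bisection error bound: |error| ≤ (b-a)/2^n
|error| ≤ (7 - 1)/2^5 = 6/2^5
|error| ≤ 0.1875000000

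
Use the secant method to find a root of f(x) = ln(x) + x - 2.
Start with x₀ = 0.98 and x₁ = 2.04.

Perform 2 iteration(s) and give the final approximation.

f(x) = ln(x) + x - 2
x₀ = 0.98, x₁ = 2.04

Secant formula: x_{n+1} = x_n - f(x_n)(x_n - x_{n-1})/(f(x_n) - f(x_{n-1}))

Iteration 1:
  f(0.980000) = -1.040203
  f(2.040000) = 0.752950
  x_2 = 2.040000 - 0.752950×(2.040000 - 0.980000)/(0.752950 - (-1.040203))
       = 1.594903
Iteration 2:
  f(2.040000) = 0.752950
  f(1.594903) = 0.061716
  x_3 = 1.594903 - 0.061716×(1.594903 - 2.040000)/(0.061716 - 0.752950)
       = 1.555163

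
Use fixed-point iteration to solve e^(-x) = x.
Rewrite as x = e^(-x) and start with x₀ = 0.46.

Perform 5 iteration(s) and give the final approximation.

Equation: e^(-x) = x
Fixed-point form: x = e^(-x)
x₀ = 0.46

x_1 = g(0.460000) = 0.631284
x_2 = g(0.631284) = 0.531909
x_3 = g(0.531909) = 0.587483
x_4 = g(0.587483) = 0.555724
x_5 = g(0.555724) = 0.573657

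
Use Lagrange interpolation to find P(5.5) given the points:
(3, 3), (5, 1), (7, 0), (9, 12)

Lagrange interpolation formula:
P(x) = Σ yᵢ × Lᵢ(x)
where Lᵢ(x) = Π_{j≠i} (x - xⱼ)/(xᵢ - xⱼ)

L_0(5.5) = (5.5 - 5)/(3 - 5) × (5.5 - 7)/(3 - 7) × (5.5 - 9)/(3 - 9) = -0.054688
L_1(5.5) = (5.5 - 3)/(5 - 3) × (5.5 - 7)/(5 - 7) × (5.5 - 9)/(5 - 9) = 0.820312
L_2(5.5) = (5.5 - 3)/(7 - 3) × (5.5 - 5)/(7 - 5) × (5.5 - 9)/(7 - 9) = 0.273438
L_3(5.5) = (5.5 - 3)/(9 - 3) × (5.5 - 5)/(9 - 5) × (5.5 - 7)/(9 - 7) = -0.039062

P(5.5) = 3×L_0(5.5) + 1×L_1(5.5) + 0×L_2(5.5) + 12×L_3(5.5)
P(5.5) = 0.187500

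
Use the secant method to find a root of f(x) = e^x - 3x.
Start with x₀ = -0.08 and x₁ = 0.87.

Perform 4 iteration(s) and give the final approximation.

f(x) = e^x - 3x
x₀ = -0.08, x₁ = 0.87

Secant formula: x_{n+1} = x_n - f(x_n)(x_n - x_{n-1})/(f(x_n) - f(x_{n-1}))

Iteration 1:
  f(-0.080000) = 1.163116
  f(0.870000) = -0.223089
  x_2 = 0.870000 - (-0.223089)×(0.870000 - (-0.080000))/(-0.223089 - 1.163116)
       = 0.717112
Iteration 2:
  f(0.870000) = -0.223089
  f(0.717112) = -0.102827
  x_3 = 0.717112 - (-0.102827)×(0.717112 - 0.870000)/(-0.102827 - (-0.223089))
       = 0.586388
Iteration 3:
  f(0.717112) = -0.102827
  f(0.586388) = 0.038320
  x_4 = 0.586388 - 0.038320×(0.586388 - 0.717112)/(0.038320 - (-0.102827))
       = 0.621878
Iteration 4:
  f(0.586388) = 0.038320
  f(0.621878) = -0.003212
  x_5 = 0.621878 - (-0.003212)×(0.621878 - 0.586388)/(-0.003212 - 0.038320)
       = 0.619134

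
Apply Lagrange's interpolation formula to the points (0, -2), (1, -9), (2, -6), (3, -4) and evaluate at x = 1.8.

Lagrange interpolation formula:
P(x) = Σ yᵢ × Lᵢ(x)
where Lᵢ(x) = Π_{j≠i} (x - xⱼ)/(xᵢ - xⱼ)

L_0(1.8) = (1.8 - 1)/(0 - 1) × (1.8 - 2)/(0 - 2) × (1.8 - 3)/(0 - 3) = -0.032000
L_1(1.8) = (1.8 - 0)/(1 - 0) × (1.8 - 2)/(1 - 2) × (1.8 - 3)/(1 - 3) = 0.216000
L_2(1.8) = (1.8 - 0)/(2 - 0) × (1.8 - 1)/(2 - 1) × (1.8 - 3)/(2 - 3) = 0.864000
L_3(1.8) = (1.8 - 0)/(3 - 0) × (1.8 - 1)/(3 - 1) × (1.8 - 2)/(3 - 2) = -0.048000

P(1.8) = (-2)×L_0(1.8) + (-9)×L_1(1.8) + (-6)×L_2(1.8) + (-4)×L_3(1.8)
P(1.8) = -6.872000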